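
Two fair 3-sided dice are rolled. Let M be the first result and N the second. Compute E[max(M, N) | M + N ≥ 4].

Outcomes with M + N ≥ 4: (1,3), (2,2), (2,3), (3,1), (3,2), (3,3), each with probability 1/9.
E[max(M, N) | M + N ≥ 4] = (3 + 2 + 3 + 3 + 3 + 3) / 6 = 17/6.

17/6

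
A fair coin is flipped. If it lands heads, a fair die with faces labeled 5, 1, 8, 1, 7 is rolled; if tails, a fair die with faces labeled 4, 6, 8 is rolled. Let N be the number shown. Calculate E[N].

26/5

E[N | heads] = (5+1+8+1+7)/5 = 22/5.
E[N | tails] = (4+6+8)/3 = 6.
E[N] = (1/2)·(22/5) + (1/2)·(6) = 26/5.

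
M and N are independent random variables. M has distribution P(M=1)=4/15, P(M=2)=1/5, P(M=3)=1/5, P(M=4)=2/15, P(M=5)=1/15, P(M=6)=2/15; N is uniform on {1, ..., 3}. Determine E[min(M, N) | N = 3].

34/15

P(N = 3) = 1/3.
Summing min(M,N)·P(x,y) over outcomes with N = 3 gives 34/45.
E[min(M, N) | N = 3] = (34/45) / (1/3) = 34/15.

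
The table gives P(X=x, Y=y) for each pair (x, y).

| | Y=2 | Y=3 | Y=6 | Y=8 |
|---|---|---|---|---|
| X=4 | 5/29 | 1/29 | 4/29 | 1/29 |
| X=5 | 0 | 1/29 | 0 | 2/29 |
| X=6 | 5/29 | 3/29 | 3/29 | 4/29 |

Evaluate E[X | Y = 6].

34/7

P(Y = 6) = 7/29.
Σ X·P over the event = 4·(4/29) + 6·(3/29) = 34/29.
E[X | Y = 6] = (34/29) / (7/29) = 34/7.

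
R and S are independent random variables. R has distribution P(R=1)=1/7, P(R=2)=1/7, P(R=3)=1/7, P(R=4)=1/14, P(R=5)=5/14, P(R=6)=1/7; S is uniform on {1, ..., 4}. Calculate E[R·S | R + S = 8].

115/8

P(R + S = 8) = 1/7.
Summing RS·P(x,y) over outcomes with R + S = 8 gives 115/56.
E[R·S | R + S = 8] = (115/56) / (1/7) = 115/8.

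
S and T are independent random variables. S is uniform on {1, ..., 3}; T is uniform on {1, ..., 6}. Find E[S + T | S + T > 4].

P(S + T > 4) = 2/3.
Summing (S+T)·P(x,y) over outcomes with S + T > 4 gives 79/18.
E[S + T | S + T > 4] = (79/18) / (2/3) = 79/12.

79/12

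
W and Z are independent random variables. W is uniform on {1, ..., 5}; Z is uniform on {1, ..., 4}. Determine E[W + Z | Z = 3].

6

P(Z = 3) = 1/4.
Summing (W+Z)·P(x,y) over outcomes with Z = 3 gives 3/2.
E[W + Z | Z = 3] = (3/2) / (1/4) = 6.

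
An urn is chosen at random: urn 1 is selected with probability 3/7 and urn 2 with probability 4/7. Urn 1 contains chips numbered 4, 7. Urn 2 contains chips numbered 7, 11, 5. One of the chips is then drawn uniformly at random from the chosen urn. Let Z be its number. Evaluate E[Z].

283/42

E[Z | urn 1] = (4+7)/2 = 11/2.
E[Z | urn 2] = (7+11+5)/3 = 23/3.
E[Z] = (3/7)·(11/2) + (4/7)·(23/3) = 283/42.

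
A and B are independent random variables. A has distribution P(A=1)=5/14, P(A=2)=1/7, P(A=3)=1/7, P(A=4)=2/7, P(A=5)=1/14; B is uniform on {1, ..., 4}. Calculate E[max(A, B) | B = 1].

18/7

P(B = 1) = 1/4.
Summing max(A,B)·P(x,y) over outcomes with B = 1 gives 9/14.
E[max(A, B) | B = 1] = (9/14) / (1/4) = 18/7.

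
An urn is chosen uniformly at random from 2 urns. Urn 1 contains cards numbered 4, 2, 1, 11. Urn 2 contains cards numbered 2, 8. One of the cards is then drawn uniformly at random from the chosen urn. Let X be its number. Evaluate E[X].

E[X | urn 1] = (4+2+1+11)/4 = 9/2.
E[X | urn 2] = (2+8)/2 = 5.
By the law of total expectation,
E[X] = (1/2)·(9/2) + (1/2)·(5) = 19/4.

19/4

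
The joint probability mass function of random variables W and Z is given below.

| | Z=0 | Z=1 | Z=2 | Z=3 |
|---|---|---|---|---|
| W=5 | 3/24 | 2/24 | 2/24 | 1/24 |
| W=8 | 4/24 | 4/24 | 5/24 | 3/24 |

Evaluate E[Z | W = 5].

9/8

P(W = 5) = 1/3.
Σ Z·P over the event = 0·(3/24) + 1·(2/24) + 2·(2/24) + 3·(1/24) = 3/8.
E[Z | W = 5] = (3/8) / (1/3) = 9/8.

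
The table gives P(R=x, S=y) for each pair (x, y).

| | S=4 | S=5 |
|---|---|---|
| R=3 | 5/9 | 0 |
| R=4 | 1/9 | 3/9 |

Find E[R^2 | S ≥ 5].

P(S ≥ 5) = 1/3.
Σ R^2·P over the event = 16·(3/9) = 16/3.
E[R^2 | S ≥ 5] = (16/3) / (1/3) = 16.

16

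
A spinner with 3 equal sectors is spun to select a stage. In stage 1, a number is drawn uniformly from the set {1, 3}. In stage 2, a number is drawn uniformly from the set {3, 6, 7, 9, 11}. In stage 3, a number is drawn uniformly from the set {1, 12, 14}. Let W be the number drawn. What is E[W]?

91/15

E[W | stage 1] = (1+3)/2 = 2.
E[W | stage 2] = (3+6+7+9+11)/5 = 36/5.
E[W | stage 3] = (1+12+14)/3 = 9.
By the law of total expectation,
E[W] = (1/3)·(2) + (1/3)·(36/5) + (1/3)·(9) = 91/15.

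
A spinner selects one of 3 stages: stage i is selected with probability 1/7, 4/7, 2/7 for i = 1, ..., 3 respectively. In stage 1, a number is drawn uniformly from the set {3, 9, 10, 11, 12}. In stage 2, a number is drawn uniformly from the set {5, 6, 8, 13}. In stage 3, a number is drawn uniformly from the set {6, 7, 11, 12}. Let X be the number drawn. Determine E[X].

59/7

E[X | stage 1] = (3+9+10+11+12)/5 = 9.
E[X | stage 2] = (5+6+8+13)/4 = 8.
E[X | stage 3] = (6+7+11+12)/4 = 9.
E[X] = (1/7)·(9) + (4/7)·(8) + (2/7)·(9) = 59/7.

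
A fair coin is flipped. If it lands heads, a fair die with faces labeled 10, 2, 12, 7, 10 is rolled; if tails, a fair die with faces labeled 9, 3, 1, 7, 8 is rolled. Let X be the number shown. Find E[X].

E[X | heads] = (10+2+12+7+10)/5 = 41/5.
E[X | tails] = (9+3+1+7+8)/5 = 28/5.
E[X] = (1/2)·(41/5) + (1/2)·(28/5) = 69/10.

69/10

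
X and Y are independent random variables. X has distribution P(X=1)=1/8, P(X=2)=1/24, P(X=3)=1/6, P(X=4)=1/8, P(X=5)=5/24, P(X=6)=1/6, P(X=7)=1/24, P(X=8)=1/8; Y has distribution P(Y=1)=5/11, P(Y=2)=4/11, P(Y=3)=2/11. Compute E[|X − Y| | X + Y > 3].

P(X + Y > 3) = 29/33.
Summing |X−Y|·P(x,y) over outcomes with X + Y > 3 gives 389/132.
E[|X − Y| | X + Y > 3] = (389/132) / (29/33) = 389/116.

389/116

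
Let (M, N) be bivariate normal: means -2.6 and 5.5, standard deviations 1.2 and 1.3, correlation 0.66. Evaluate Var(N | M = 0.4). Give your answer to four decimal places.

0.9538

The conditional variance in a bivariate normal is σ_N²(1 − ρ²), independent of x.
Var(N | M=0.4) = (1.3)²·(1 − (0.66)²) = 1.69·0.5644 = 0.9538.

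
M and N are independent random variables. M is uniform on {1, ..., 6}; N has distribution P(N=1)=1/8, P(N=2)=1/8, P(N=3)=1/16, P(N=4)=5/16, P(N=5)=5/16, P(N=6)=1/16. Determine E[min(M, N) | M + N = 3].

1

P(M + N = 3) = 1/24.
Summing min(M,N)·P(x,y) over outcomes with M + N = 3 gives 1/24.
E[min(M, N) | M + N = 3] = (1/24) / (1/24) = 1.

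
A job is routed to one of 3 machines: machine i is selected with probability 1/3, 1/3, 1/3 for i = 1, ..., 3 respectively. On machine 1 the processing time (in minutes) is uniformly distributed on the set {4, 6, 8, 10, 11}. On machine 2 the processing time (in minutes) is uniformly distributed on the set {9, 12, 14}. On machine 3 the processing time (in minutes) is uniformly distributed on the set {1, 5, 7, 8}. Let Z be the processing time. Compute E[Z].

1483/180

E[Z | machine 1] = (4+6+8+10+11)/5 = 39/5.
E[Z | machine 2] = (9+12+14)/3 = 35/3.
E[Z | machine 3] = (1+5+7+8)/4 = 21/4.
By the law of total expectation,
E[Z] = (1/3)·(39/5) + (1/3)·(35/3) + (1/3)·(21/4) = 1483/180.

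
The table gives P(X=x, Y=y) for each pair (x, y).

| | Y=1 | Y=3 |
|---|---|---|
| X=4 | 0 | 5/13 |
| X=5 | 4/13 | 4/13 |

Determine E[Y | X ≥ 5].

2

P(X ≥ 5) = 8/13.
Σ Y·P over the event = 1·(4/13) + 3·(4/13) = 16/13.
E[Y | X ≥ 5] = (16/13) / (8/13) = 2.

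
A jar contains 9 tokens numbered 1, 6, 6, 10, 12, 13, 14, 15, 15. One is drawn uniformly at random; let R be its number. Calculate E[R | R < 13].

7

P(R < 13) = 5/9.
Σ over the event: 1·1/9 + 6·2/9 + 10·1/9 + 12·1/9 = 35/9.
E[R | R < 13] = (35/9) / (5/9) = 7.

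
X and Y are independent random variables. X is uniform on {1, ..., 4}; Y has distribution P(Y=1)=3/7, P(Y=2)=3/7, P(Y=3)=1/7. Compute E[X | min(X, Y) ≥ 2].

P(min(X, Y) ≥ 2) = 3/7.
Summing X·P(x,y) over outcomes with min(X, Y) ≥ 2 gives 9/7.
E[X | min(X, Y) ≥ 2] = (9/7) / (3/7) = 3.

3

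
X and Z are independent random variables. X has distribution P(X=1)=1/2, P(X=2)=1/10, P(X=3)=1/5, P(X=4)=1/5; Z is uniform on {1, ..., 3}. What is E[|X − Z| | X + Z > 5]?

1

P(X + Z > 5) = 1/5.
Summing |X−Z|·P(x,y) over outcomes with X + Z > 5 gives 1/5.
E[|X − Z| | X + Z > 5] = (1/5) / (1/5) = 1.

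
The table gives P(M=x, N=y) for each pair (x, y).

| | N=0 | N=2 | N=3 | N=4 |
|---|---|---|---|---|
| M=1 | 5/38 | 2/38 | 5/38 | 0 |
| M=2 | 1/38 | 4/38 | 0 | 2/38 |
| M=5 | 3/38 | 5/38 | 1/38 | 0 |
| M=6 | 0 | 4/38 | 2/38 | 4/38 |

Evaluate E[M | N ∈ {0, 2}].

P(N ∈ {0, 2}) = 12/19.
Σ M·P over the event = 1·(5/38) + 1·(2/38) + 2·(1/38) + 2·(4/38) + 5·(3/38) + 5·(5/38) + 6·(4/38) = 81/38.
E[M | N ∈ {0, 2}] = (81/38) / (12/19) = 27/8.

27/8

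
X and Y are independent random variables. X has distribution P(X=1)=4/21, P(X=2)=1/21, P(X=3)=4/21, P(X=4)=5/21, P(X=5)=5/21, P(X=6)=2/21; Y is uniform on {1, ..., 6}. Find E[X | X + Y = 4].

P(X + Y = 4) = 1/14.
Summing X·P(x,y) over outcomes with X + Y = 4 gives 1/7.
E[X | X + Y = 4] = (1/7) / (1/14) = 2.

2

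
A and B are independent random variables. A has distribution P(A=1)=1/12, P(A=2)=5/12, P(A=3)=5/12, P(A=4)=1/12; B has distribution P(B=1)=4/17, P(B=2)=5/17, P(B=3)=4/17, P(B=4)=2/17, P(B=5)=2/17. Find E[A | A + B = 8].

19/6

P(A + B = 8) = 1/17.
Summing A·P(x,y) over outcomes with A + B = 8 gives 19/102.
E[A | A + B = 8] = (19/102) / (1/17) = 19/6.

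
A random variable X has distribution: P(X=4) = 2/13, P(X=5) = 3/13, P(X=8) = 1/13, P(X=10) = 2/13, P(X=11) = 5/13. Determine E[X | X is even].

36/5

P(X is even) = 5/13.
Σ over the event: 4·2/13 + 8·1/13 + 10·2/13 = 36/13.
E[X | X is even] = (36/13) / (5/13) = 36/5.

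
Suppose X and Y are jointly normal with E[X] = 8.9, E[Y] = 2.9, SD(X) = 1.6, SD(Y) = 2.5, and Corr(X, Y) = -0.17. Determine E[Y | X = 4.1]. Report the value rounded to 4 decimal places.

4.1750

E[Y | X=x] = μ_Y + ρ(σ_Y/σ_X)(x − μ_X) for jointly normal variables.
E[Y | X=4.1] = 2.9 + (-0.17)·(2.5/1.6)·(4.1 − (8.9)) = 2.9 + (-0.26562)·(-4.8) = 4.1750.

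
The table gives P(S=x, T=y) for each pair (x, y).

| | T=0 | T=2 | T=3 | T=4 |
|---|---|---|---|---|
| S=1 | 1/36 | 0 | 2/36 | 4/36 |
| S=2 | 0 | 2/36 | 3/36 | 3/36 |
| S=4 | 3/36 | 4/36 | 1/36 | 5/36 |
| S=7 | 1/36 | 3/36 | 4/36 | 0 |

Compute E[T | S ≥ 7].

P(S ≥ 7) = 2/9.
Σ T·P over the event = 0·(1/36) + 2·(3/36) + 3·(4/36) = 1/2.
E[T | S ≥ 7] = (1/2) / (2/9) = 9/4.

9/4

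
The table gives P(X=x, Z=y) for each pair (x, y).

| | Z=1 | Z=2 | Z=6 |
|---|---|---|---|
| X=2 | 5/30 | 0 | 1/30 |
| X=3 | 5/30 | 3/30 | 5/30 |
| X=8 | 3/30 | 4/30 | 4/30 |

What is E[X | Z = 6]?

P(Z = 6) = 1/3.
Σ X·P over the event = 2·(1/30) + 3·(5/30) + 8·(4/30) = 49/30.
E[X | Z = 6] = (49/30) / (1/3) = 49/10.

49/10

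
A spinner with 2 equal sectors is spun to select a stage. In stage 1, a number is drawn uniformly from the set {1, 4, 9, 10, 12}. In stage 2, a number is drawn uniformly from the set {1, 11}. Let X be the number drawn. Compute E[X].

E[X | stage 1] = (1+4+9+10+12)/5 = 36/5.
E[X | stage 2] = (1+11)/2 = 6.
By the law of total expectation,
E[X] = (1/2)·(36/5) + (1/2)·(6) = 33/5.

33/5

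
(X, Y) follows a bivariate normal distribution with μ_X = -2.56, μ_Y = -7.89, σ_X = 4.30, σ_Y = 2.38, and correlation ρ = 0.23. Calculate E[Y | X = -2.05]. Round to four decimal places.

-7.8251

For a bivariate normal, E[Y | X=x] = μ_Y + ρ·(σ_Y/σ_X)·(x − μ_X).
E[Y | X=-2.05] = -7.89 + (0.23)·(2.38/4.30)·(-2.05 − (-2.56)) = -7.89 + (0.1273)·(0.51) = -7.8251.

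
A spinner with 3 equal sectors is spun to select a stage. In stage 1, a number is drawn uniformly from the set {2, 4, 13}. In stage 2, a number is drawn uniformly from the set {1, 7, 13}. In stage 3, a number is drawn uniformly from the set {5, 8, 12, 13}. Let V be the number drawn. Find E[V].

E[V | stage 1] = (2+4+13)/3 = 19/3.
E[V | stage 2] = (1+7+13)/3 = 7.
E[V | stage 3] = (5+8+12+13)/4 = 19/2.
E[V] = (1/3)·(19/3) + (1/3)·(7) + (1/3)·(19/2) = 137/18.

137/18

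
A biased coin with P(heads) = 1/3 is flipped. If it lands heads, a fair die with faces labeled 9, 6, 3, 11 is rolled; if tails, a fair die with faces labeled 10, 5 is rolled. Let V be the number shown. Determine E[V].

89/12

E[V | heads] = (9+6+3+11)/4 = 29/4.
E[V | tails] = (10+5)/2 = 15/2.
By the law of total expectation,
E[V] = (1/3)·(29/4) + (2/3)·(15/2) = 89/12.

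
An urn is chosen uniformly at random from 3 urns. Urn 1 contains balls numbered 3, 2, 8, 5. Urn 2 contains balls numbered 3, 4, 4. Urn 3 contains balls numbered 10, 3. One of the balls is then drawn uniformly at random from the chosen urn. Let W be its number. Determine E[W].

E[W | urn 1] = (3+2+8+5)/4 = 9/2.
E[W | urn 2] = (3+4+4)/3 = 11/3.
E[W | urn 3] = (10+3)/2 = 13/2.
E[W] = (1/3)·(9/2) + (1/3)·(11/3) + (1/3)·(13/2) = 44/9.

44/9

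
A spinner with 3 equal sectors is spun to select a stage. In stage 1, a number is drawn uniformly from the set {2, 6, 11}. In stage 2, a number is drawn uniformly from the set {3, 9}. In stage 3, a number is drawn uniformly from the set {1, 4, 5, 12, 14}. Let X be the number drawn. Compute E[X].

293/45

E[X | stage 1] = (2+6+11)/3 = 19/3.
E[X | stage 2] = (3+9)/2 = 6.
E[X | stage 3] = (1+4+5+12+14)/5 = 36/5.
By the law of total expectation,
E[X] = (1/3)·(19/3) + (1/3)·(6) + (1/3)·(36/5) = 293/45.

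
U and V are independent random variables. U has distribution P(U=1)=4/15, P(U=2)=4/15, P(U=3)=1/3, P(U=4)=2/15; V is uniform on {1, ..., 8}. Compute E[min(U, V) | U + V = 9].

7/3

P(U + V = 9) = 1/8.
Summing min(U,V)·P(x,y) over outcomes with U + V = 9 gives 7/24.
E[min(U, V) | U + V = 9] = (7/24) / (1/8) = 7/3.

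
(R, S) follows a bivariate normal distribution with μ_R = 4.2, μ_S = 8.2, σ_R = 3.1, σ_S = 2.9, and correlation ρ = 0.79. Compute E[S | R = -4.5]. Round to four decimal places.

1.7704

The regression of S on R has slope ρ·σ_S/σ_R and passes through (μ_R, μ_S).
E[S | R=-4.5] = 8.2 + (0.79)·(2.9/3.1)·(-4.5 − (4.2)) = 8.2 + (0.73903)·(-8.7) = 1.7704.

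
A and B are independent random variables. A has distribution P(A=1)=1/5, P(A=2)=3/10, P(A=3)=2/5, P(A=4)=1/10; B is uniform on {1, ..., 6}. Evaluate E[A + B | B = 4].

P(B = 4) = 1/6.
Summing (A+B)·P(x,y) over outcomes with B = 4 gives 16/15.
E[A + B | B = 4] = (16/15) / (1/6) = 32/5.

32/5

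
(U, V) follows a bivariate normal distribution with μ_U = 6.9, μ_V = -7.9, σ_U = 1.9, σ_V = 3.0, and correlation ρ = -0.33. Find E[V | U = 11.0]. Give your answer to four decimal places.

-10.0363

For a bivariate normal, E[V | U=x] = μ_V + ρ·(σ_V/σ_U)·(x − μ_U).
E[V | U=11.0] = -7.9 + (-0.33)·(3.0/1.9)·(11.0 − (6.9)) = -7.9 + (-0.52105)·(4.1) = -10.0363.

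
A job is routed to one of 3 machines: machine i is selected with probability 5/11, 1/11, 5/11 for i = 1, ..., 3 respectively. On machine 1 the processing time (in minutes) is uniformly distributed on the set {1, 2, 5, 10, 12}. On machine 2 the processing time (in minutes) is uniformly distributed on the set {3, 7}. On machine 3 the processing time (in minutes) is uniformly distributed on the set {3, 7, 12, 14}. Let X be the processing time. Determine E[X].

E[X | machine 1] = (1+2+5+10+12)/5 = 6.
E[X | machine 2] = (3+7)/2 = 5.
E[X | machine 3] = (3+7+12+14)/4 = 9.
E[X] = (5/11)·(6) + (1/11)·(5) + (5/11)·(9) = 80/11.

80/11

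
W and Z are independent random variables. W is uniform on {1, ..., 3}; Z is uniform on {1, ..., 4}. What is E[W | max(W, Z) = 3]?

Outcomes with max(W, Z) = 3: (1,3), (2,3), (3,1), (3,2), (3,3), each with probability 1/12.
E[W | max(W, Z) = 3] = (1 + 2 + 3 + 3 + 3) / 5 = 12/5.

12/5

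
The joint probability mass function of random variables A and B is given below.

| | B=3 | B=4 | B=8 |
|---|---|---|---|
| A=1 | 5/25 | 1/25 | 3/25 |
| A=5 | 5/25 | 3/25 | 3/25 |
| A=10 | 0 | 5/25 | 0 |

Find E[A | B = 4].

22/3

P(B = 4) = 9/25.
Σ A·P over the event = 1·(1/25) + 5·(3/25) + 10·(5/25) = 66/25.
E[A | B = 4] = (66/25) / (9/25) = 22/3.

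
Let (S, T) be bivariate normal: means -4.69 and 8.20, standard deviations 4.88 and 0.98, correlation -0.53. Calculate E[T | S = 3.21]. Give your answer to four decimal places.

7.3592

The regression of T on S has slope ρ·σ_T/σ_S and passes through (μ_S, μ_T).
E[T | S=3.21] = 8.20 + (-0.53)·(0.98/4.88)·(3.21 − (-4.69)) = 8.20 + (-0.10643)·(7.9) = 7.3592.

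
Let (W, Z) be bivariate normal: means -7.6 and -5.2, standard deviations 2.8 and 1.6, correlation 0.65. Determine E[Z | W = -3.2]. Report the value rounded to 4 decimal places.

The regression of Z on W has slope ρ·σ_Z/σ_W and passes through (μ_W, μ_Z).
E[Z | W=-3.2] = -5.2 + (0.65)·(1.6/2.8)·(-3.2 − (-7.6)) = -5.2 + (0.37143)·(4.4) = -3.5657.

-3.5657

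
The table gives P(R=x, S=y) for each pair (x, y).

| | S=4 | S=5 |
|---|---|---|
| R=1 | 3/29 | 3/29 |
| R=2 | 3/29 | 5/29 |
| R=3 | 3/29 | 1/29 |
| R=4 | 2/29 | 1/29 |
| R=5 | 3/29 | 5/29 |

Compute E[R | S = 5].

3

P(S = 5) = 15/29.
Σ R·P over the event = 1·(3/29) + 2·(5/29) + 3·(1/29) + 4·(1/29) + 5·(5/29) = 45/29.
E[R | S = 5] = (45/29) / (15/29) = 3.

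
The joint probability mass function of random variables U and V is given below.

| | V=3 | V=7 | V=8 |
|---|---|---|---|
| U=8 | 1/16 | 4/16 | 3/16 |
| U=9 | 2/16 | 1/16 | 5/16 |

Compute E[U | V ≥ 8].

69/8

P(V ≥ 8) = 1/2.
Summing U·P(U=x,V=y) over the conditioning event gives 69/16.
E[U | V ≥ 8] = (69/16) / (1/2) = 69/8.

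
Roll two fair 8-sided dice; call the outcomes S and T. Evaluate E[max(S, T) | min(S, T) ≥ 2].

43/7

P(min(S, T) ≥ 2) = 49/64.
Summing max(S,T)·P(x,y) over outcomes with min(S, T) ≥ 2 gives 301/64.
E[max(S, T) | min(S, T) ≥ 2] = (301/64) / (49/64) = 43/7.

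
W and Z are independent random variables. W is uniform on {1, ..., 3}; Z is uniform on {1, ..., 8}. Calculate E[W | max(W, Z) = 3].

12/5

P(max(W, Z) = 3) = 5/24.
Summing W·P(x,y) over outcomes with max(W, Z) = 3 gives 1/2.
E[W | max(W, Z) = 3] = (1/2) / (5/24) = 12/5.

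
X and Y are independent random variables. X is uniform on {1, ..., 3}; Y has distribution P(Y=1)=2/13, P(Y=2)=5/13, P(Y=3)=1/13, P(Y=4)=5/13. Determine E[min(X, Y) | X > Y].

14/9

P(X > Y) = 3/13.
Summing min(X,Y)·P(x,y) over outcomes with X > Y gives 14/39.
E[min(X, Y) | X > Y] = (14/39) / (3/13) = 14/9.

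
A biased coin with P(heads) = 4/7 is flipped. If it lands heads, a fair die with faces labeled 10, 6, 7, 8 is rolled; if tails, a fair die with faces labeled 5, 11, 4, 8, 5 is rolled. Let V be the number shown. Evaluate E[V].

E[V | heads] = (10+6+7+8)/4 = 31/4.
E[V | tails] = (5+11+4+8+5)/5 = 33/5.
By the law of total expectation,
E[V] = (4/7)·(31/4) + (3/7)·(33/5) = 254/35.

254/35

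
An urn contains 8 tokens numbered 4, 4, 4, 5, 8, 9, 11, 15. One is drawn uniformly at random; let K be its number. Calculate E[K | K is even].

5

P(K is even) = 1/2.
Σ over the event: 4·3/8 + 8·1/8 = 5/2.
E[K | K is even] = (5/2) / (1/2) = 5.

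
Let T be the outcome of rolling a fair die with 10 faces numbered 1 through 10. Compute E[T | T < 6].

Given T < 6, T is equally likely to be any of {1, 2, 3, 4, 5}.
E[T | T < 6] = (1 + 2 + 3 + 4 + 5) / 5 = 3.

3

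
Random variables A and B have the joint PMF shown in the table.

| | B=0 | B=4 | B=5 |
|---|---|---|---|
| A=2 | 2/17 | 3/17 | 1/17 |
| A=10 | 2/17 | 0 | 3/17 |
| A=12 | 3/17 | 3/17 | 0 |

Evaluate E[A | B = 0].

60/7

P(B = 0) = 7/17.
Σ A·P over the event = 2·(2/17) + 10·(2/17) + 12·(3/17) = 60/17.
E[A | B = 0] = (60/17) / (7/17) = 60/7.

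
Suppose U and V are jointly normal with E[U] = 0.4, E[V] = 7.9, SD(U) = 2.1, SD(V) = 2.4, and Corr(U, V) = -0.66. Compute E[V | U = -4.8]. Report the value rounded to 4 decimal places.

E[V | U=x] = μ_V + ρ(σ_V/σ_U)(x − μ_U) for jointly normal variables.
E[V | U=-4.8] = 7.9 + (-0.66)·(2.4/2.1)·(-4.8 − (0.4)) = 7.9 + (-0.75429)·(-5.2) = 11.8223.

11.8223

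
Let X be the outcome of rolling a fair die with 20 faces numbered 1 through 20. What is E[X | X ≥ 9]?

Given X ≥ 9, X is equally likely to be any of {9, 10, 11, 12, 13, 14, 15, 16, 17, 18, 19, 20}.
E[X | X ≥ 9] = (9 + 10 + 11 + 12 + 13 + 14 + 15 + 16 + 17 + 18 + 19 + 20) / 12 = 29/2.

29/2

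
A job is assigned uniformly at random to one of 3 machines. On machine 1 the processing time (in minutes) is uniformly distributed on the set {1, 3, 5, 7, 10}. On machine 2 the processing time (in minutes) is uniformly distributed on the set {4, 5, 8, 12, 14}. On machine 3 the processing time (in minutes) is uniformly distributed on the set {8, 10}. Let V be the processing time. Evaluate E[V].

38/5

E[V | machine 1] = (1+3+5+7+10)/5 = 26/5.
E[V | machine 2] = (4+5+8+12+14)/5 = 43/5.
E[V | machine 3] = (8+10)/2 = 9.
E[V] = (1/3)·(26/5) + (1/3)·(43/5) + (1/3)·(9) = 38/5.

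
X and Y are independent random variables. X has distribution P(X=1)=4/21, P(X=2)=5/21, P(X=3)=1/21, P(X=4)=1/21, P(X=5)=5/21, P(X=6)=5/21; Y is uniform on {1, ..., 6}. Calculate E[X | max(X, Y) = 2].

12/7

P(max(X, Y) = 2) = 1/9.
Summing X·P(x,y) over outcomes with max(X, Y) = 2 gives 4/21.
E[X | max(X, Y) = 2] = (4/21) / (1/9) = 12/7.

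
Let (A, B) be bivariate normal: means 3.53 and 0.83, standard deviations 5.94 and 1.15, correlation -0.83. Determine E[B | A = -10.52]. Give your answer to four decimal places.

E[B | A=x] = μ_B + ρ(σ_B/σ_A)(x − μ_A) for jointly normal variables.
E[B | A=-10.52] = 0.83 + (-0.83)·(1.15/5.94)·(-10.52 − (3.53)) = 0.83 + (-0.16069)·(-14.05) = 3.0877.

3.0877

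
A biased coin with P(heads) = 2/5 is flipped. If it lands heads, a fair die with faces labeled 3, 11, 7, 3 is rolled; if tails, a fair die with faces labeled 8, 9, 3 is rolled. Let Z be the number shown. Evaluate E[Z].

32/5

E[Z | heads] = (3+11+7+3)/4 = 6.
E[Z | tails] = (8+9+3)/3 = 20/3.
E[Z] = (2/5)·(6) + (3/5)·(20/3) = 32/5.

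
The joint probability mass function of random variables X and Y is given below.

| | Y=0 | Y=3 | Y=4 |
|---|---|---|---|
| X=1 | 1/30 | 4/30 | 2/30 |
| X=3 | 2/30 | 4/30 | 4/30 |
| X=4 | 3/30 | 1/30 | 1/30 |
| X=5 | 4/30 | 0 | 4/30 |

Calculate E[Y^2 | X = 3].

P(X = 3) = 1/3.
Σ Y^2·P over the event = 0·(2/30) + 9·(4/30) + 16·(4/30) = 10/3.
E[Y^2 | X = 3] = (10/3) / (1/3) = 10.

10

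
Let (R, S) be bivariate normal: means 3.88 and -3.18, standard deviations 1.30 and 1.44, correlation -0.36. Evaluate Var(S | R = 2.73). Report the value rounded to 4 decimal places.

The conditional variance in a bivariate normal is σ_S²(1 − ρ²), independent of x.
Var(S | R=2.73) = (1.44)²·(1 − (-0.36)²) = 2.0736·0.8704 = 1.8049.

1.8049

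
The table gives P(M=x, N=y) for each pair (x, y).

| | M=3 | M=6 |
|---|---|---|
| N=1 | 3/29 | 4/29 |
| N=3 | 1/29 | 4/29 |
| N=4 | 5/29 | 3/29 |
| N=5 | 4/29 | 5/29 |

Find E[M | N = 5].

P(N = 5) = 9/29.
Σ M·P over the event = 3·(4/29) + 6·(5/29) = 42/29.
E[M | N = 5] = (42/29) / (9/29) = 14/3.

14/3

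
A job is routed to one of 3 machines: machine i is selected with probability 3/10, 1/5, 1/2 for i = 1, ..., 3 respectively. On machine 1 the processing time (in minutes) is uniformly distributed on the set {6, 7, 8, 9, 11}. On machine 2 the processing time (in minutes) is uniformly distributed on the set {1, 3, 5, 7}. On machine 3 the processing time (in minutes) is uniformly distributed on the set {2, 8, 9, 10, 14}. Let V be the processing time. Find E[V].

189/25

E[V | machine 1] = (6+7+8+9+11)/5 = 41/5.
E[V | machine 2] = (1+3+5+7)/4 = 4.
E[V | machine 3] = (2+8+9+10+14)/5 = 43/5.
By the law of total expectation,
E[V] = (3/10)·(41/5) + (1/5)·(4) + (1/2)·(43/5) = 189/25.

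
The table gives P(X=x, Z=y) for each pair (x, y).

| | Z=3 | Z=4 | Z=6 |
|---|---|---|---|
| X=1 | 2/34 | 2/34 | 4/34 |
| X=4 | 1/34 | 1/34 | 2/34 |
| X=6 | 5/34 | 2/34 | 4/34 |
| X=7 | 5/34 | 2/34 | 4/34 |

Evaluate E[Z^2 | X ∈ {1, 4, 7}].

512/23

P(X ∈ {1, 4, 7}) = 23/34.
Summing Z^2·P(X=x,Z=y) over the conditioning event gives 256/17.
E[Z^2 | X ∈ {1, 4, 7}] = (256/17) / (23/34) = 512/23.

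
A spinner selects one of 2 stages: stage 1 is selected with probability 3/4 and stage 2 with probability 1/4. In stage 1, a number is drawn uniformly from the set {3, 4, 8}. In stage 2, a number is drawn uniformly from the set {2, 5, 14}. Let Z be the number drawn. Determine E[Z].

E[Z | stage 1] = (3+4+8)/3 = 5.
E[Z | stage 2] = (2+5+14)/3 = 7.
By the law of total expectation,
E[Z] = (3/4)·(5) + (1/4)·(7) = 11/2.

11/2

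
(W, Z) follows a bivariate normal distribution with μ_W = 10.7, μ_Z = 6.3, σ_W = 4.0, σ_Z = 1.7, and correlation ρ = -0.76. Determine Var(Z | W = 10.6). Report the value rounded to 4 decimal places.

Var(Z | W=x) = (1 − ρ²)·σ_Z².
Var(Z | W=10.6) = (1.7)²·(1 − (-0.76)²) = 2.89·0.4224 = 1.2207.

1.2207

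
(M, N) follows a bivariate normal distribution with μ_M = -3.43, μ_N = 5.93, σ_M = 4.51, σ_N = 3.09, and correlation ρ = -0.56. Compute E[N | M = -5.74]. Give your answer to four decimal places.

6.8163

The regression of N on M has slope ρ·σ_N/σ_M and passes through (μ_M, μ_N).
E[N | M=-5.74] = 5.93 + (-0.56)·(3.09/4.51)·(-5.74 − (-3.43)) = 5.93 + (-0.38368)·(-2.31) = 6.8163.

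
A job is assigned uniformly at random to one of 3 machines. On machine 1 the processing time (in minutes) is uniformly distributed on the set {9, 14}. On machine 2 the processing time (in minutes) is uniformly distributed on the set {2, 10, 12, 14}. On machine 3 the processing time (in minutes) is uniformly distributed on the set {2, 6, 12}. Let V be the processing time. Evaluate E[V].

E[V | machine 1] = (9+14)/2 = 23/2.
E[V | machine 2] = (2+10+12+14)/4 = 19/2.
E[V | machine 3] = (2+6+12)/3 = 20/3.
By the law of total expectation,
E[V] = (1/3)·(23/2) + (1/3)·(19/2) + (1/3)·(20/3) = 83/9.

83/9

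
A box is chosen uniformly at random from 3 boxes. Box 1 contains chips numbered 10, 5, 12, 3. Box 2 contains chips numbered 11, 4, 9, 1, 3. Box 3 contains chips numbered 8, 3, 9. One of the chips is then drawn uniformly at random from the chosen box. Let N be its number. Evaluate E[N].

E[N | box 1] = (10+5+12+3)/4 = 15/2.
E[N | box 2] = (11+4+9+1+3)/5 = 28/5.
E[N | box 3] = (8+3+9)/3 = 20/3.
By the law of total expectation,
E[N] = (1/3)·(15/2) + (1/3)·(28/5) + (1/3)·(20/3) = 593/90.

593/90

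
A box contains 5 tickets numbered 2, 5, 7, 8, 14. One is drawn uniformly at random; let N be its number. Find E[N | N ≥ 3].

P(N ≥ 3) = 4/5.
Σ over the event: 5·1/5 + 7·1/5 + 8·1/5 + 14·1/5 = 34/5.
E[N | N ≥ 3] = (34/5) / (4/5) = 17/2.

17/2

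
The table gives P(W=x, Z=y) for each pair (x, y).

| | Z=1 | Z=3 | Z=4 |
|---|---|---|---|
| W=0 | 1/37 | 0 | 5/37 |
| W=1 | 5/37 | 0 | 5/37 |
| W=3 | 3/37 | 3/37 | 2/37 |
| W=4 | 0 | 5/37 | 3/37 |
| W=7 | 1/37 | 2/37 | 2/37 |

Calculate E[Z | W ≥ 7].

3

P(W ≥ 7) = 5/37.
Σ Z·P over the event = 1·(1/37) + 3·(2/37) + 4·(2/37) = 15/37.
E[Z | W ≥ 7] = (15/37) / (5/37) = 3.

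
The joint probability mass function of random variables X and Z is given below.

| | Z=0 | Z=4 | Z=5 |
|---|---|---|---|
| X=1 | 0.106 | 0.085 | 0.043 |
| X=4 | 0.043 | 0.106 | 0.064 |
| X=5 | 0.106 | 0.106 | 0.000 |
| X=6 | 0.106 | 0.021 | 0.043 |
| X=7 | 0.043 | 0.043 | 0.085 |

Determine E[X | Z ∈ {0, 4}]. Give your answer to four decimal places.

4.1974

P(Z ∈ {0, 4}) = 0.765.
Summing X·P(X=x,Z=y) over the conditioning event gives 3.211.
E[X | Z ∈ {0, 4}] = (3.211) / (0.765) = 4.1974.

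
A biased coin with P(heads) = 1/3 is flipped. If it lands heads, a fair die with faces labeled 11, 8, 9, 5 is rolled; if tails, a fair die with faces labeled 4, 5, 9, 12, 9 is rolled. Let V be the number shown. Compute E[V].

159/20

E[V | heads] = (11+8+9+5)/4 = 33/4.
E[V | tails] = (4+5+9+12+9)/5 = 39/5.
By the law of total expectation,
E[V] = (1/3)·(33/4) + (2/3)·(39/5) = 159/20.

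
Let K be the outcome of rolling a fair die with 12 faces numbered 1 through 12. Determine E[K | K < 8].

4

Given K < 8, K is equally likely to be any of {1, 2, 3, 4, 5, 6, 7}.
E[K | K < 8] = (1 + 2 + 3 + 4 + 5 + 6 + 7) / 7 = 4.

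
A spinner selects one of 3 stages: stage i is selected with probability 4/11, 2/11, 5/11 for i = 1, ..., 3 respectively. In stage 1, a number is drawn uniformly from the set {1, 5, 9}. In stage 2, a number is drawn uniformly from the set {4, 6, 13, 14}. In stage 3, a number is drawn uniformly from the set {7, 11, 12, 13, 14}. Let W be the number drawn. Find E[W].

191/22

E[W | stage 1] = (1+5+9)/3 = 5.
E[W | stage 2] = (4+6+13+14)/4 = 37/4.
E[W | stage 3] = (7+11+12+13+14)/5 = 57/5.
E[W] = (4/11)·(5) + (2/11)·(37/4) + (5/11)·(57/5) = 191/22.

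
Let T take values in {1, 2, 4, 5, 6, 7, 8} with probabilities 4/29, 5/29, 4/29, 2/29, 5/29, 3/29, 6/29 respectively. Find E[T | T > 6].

23/3

P(T > 6) = 9/29.
Σ over the event: 7·3/29 + 8·6/29 = 69/29.
E[T | T > 6] = (69/29) / (9/29) = 23/3.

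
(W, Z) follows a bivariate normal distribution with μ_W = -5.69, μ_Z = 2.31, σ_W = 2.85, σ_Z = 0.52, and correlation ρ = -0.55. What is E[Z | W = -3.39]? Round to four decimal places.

2.0792

E[Z | W=x] = μ_Z + ρ(σ_Z/σ_W)(x − μ_W) for jointly normal variables.
E[Z | W=-3.39] = 2.31 + (-0.55)·(0.52/2.85)·(-3.39 − (-5.69)) = 2.31 + (-0.10035)·(2.3) = 2.0792.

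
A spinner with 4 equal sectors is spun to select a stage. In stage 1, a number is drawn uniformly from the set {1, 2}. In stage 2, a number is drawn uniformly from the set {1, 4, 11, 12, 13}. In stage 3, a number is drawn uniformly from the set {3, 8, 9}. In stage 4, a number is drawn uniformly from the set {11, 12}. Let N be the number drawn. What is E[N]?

E[N | stage 1] = (1+2)/2 = 3/2.
E[N | stage 2] = (1+4+11+12+13)/5 = 41/5.
E[N | stage 3] = (3+8+9)/3 = 20/3.
E[N | stage 4] = (11+12)/2 = 23/2.
By the law of total expectation,
E[N] = (1/4)·(3/2) + (1/4)·(41/5) + (1/4)·(20/3) + (1/4)·(23/2) = 209/30.

209/30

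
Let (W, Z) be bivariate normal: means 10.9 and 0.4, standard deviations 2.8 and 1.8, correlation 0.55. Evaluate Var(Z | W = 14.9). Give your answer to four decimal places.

The conditional variance in a bivariate normal is σ_Z²(1 − ρ²), independent of x.
Var(Z | W=14.9) = (1.8)²·(1 − (0.55)²) = 3.24·0.6975 = 2.2599.

2.2599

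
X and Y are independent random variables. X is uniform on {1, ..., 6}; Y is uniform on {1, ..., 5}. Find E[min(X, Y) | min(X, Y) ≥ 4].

13/3

P(min(X, Y) ≥ 4) = 1/5.
Summing min(X,Y)·P(x,y) over outcomes with min(X, Y) ≥ 4 gives 13/15.
E[min(X, Y) | min(X, Y) ≥ 4] = (13/15) / (1/5) = 13/3.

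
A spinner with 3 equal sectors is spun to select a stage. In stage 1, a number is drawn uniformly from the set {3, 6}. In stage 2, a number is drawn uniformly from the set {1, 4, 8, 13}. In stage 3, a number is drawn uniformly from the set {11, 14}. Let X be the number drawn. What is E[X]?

E[X | stage 1] = (3+6)/2 = 9/2.
E[X | stage 2] = (1+4+8+13)/4 = 13/2.
E[X | stage 3] = (11+14)/2 = 25/2.
By the law of total expectation,
E[X] = (1/3)·(9/2) + (1/3)·(13/2) + (1/3)·(25/2) = 47/6.

47/6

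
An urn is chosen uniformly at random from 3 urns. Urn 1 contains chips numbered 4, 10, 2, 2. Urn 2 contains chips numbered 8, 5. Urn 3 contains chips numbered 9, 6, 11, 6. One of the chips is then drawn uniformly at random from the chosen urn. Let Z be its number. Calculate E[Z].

E[Z | urn 1] = (4+10+2+2)/4 = 9/2.
E[Z | urn 2] = (8+5)/2 = 13/2.
E[Z | urn 3] = (9+6+11+6)/4 = 8.
By the law of total expectation,
E[Z] = (1/3)·(9/2) + (1/3)·(13/2) + (1/3)·(8) = 19/3.

19/3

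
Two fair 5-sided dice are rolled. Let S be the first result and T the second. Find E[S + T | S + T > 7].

26/3

P(S + T > 7) = 6/25.
Summing (S+T)·P(x,y) over outcomes with S + T > 7 gives 52/25.
E[S + T | S + T > 7] = (52/25) / (6/25) = 26/3.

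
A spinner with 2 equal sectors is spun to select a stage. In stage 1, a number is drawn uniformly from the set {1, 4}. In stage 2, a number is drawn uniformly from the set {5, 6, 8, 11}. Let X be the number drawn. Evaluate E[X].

5

E[X | stage 1] = (1+4)/2 = 5/2.
E[X | stage 2] = (5+6+8+11)/4 = 15/2.
E[X] = (1/2)·(5/2) + (1/2)·(15/2) = 5.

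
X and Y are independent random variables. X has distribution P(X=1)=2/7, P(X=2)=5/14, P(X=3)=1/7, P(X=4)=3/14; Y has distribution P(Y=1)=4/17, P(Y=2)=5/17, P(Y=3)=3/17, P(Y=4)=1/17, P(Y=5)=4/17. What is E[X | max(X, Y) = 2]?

P(max(X, Y) = 2) = 65/238.
Summing X·P(x,y) over outcomes with max(X, Y) = 2 gives 55/119.
E[X | max(X, Y) = 2] = (55/119) / (65/238) = 22/13.

22/13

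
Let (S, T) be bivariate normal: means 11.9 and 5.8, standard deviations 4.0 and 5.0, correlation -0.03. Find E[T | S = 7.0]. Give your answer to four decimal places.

For a bivariate normal, E[T | S=x] = μ_T + ρ·(σ_T/σ_S)·(x − μ_S).
E[T | S=7.0] = 5.8 + (-0.03)·(5.0/4.0)·(7.0 − (11.9)) = 5.8 + (-0.0375)·(-4.9) = 5.9838.

5.9838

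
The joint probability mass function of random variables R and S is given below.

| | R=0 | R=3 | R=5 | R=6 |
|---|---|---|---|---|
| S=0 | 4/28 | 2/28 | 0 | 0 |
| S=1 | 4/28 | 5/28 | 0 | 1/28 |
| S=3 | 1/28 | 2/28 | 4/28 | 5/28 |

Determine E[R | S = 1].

P(S = 1) = 5/14.
Σ R·P over the event = 0·(4/28) + 3·(5/28) + 6·(1/28) = 3/4.
E[R | S = 1] = (3/4) / (5/14) = 21/10.

21/10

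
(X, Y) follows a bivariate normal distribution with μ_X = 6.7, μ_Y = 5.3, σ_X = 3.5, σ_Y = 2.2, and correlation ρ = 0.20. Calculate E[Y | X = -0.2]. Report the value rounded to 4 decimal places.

4.4326

E[Y | X=x] = μ_Y + ρ(σ_Y/σ_X)(x − μ_X) for jointly normal variables.
E[Y | X=-0.2] = 5.3 + (0.20)·(2.2/3.5)·(-0.2 − (6.7)) = 5.3 + (0.12571)·(-6.9) = 4.4326.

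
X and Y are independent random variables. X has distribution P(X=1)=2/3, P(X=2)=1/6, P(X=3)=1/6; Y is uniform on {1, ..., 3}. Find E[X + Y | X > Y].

P(X > Y) = 1/6.
Summing (X+Y)·P(x,y) over outcomes with X > Y gives 2/3.
E[X + Y | X > Y] = (2/3) / (1/6) = 4.

4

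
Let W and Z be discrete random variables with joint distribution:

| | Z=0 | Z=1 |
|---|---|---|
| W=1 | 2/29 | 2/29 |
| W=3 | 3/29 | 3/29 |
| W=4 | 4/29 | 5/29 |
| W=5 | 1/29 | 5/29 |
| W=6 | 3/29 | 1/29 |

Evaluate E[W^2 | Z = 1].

135/8

P(Z = 1) = 16/29.
Σ W^2·P over the event = 1·(2/29) + 9·(3/29) + 16·(5/29) + 25·(5/29) + 36·(1/29) = 270/29.
E[W^2 | Z = 1] = (270/29) / (16/29) = 135/8.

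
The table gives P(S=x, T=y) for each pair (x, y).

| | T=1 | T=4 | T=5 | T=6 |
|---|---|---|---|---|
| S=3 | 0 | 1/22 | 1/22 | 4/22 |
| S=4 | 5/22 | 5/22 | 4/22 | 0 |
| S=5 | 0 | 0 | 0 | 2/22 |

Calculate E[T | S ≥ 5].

6

P(S ≥ 5) = 1/11.
Σ T·P over the event = 6·(2/22) = 6/11.
E[T | S ≥ 5] = (6/11) / (1/11) = 6.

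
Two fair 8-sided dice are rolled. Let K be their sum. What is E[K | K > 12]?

14

P(K > 12) = 5/32.
Σ over the event: 13·1/16 + 14·3/64 + 15·1/32 + 16·1/64 = 35/16.
E[K | K > 12] = (35/16) / (5/32) = 14.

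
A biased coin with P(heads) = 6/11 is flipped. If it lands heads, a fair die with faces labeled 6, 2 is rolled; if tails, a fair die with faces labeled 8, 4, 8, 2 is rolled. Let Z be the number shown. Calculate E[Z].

103/22

E[Z | heads] = (6+2)/2 = 4.
E[Z | tails] = (8+4+8+2)/4 = 11/2.
By the law of total expectation,
E[Z] = (6/11)·(4) + (5/11)·(11/2) = 103/22.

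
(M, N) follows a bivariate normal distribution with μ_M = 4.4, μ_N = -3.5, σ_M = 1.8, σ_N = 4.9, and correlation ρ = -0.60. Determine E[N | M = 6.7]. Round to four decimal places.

For a bivariate normal, E[N | M=x] = μ_N + ρ·(σ_N/σ_M)·(x − μ_M).
E[N | M=6.7] = -3.5 + (-0.60)·(4.9/1.8)·(6.7 − (4.4)) = -3.5 + (-1.63333)·(2.3) = -7.2567.

-7.2567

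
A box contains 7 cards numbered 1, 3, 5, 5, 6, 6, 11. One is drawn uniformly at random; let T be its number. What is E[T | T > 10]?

P(T > 10) = 1/7.
Σ over the event: 11·1/7 = 11/7.
E[T | T > 10] = (11/7) / (1/7) = 11.

11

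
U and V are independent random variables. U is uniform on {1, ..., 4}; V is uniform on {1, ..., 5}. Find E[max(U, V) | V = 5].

Outcomes with V = 5: (1,5), (2,5), (3,5), (4,5), each with probability 1/20.
E[max(U, V) | V = 5] = (5 + 5 + 5 + 5) / 4 = 5.

5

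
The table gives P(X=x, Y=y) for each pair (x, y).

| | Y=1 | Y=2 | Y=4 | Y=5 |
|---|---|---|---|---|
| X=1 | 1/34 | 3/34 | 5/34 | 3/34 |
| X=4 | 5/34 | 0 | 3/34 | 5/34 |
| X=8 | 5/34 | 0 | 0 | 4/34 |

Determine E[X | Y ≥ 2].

75/23

P(Y ≥ 2) = 23/34.
Σ X·P over the event = 1·(3/34) + 1·(5/34) + 1·(3/34) + 4·(3/34) + 4·(5/34) + 8·(4/34) = 75/34.
E[X | Y ≥ 2] = (75/34) / (23/34) = 75/23.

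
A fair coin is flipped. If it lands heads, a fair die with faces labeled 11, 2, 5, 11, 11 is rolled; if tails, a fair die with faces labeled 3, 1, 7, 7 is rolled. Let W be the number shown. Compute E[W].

25/4

E[W | heads] = (11+2+5+11+11)/5 = 8.
E[W | tails] = (3+1+7+7)/4 = 9/2.
By the law of total expectation,
E[W] = (1/2)·(8) + (1/2)·(9/2) = 25/4.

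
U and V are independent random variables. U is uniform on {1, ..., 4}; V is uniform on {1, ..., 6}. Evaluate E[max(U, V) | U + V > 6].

Outcomes with U + V > 6: (1,6), (2,5), (2,6), (3,4), (3,5), (3,6), (4,3), (4,4), (4,5), (4,6), each with probability 1/24.
E[max(U, V) | U + V > 6] = (6 + 5 + 6 + 4 + 5 + 6 + 4 + 4 + 5 + 6) / 10 = 51/10.

51/10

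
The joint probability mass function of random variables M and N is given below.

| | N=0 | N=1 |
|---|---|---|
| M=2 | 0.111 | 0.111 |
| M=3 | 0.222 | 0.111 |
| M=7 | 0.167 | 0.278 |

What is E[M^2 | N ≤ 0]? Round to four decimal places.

21.2500

P(N ≤ 0) = 0.500.
Σ M^2·P over the event = 4·(0.111) + 9·(0.222) + 49·(0.167) = 10.625.
E[M^2 | N ≤ 0] = (10.625) / (0.500) = 21.2500.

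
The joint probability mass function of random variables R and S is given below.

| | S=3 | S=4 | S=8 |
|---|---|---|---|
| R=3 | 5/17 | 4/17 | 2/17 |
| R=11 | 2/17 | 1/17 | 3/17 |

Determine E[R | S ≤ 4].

P(S ≤ 4) = 12/17.
Σ R·P over the event = 3·(5/17) + 3·(4/17) + 11·(2/17) + 11·(1/17) = 60/17.
E[R | S ≤ 4] = (60/17) / (12/17) = 5.

5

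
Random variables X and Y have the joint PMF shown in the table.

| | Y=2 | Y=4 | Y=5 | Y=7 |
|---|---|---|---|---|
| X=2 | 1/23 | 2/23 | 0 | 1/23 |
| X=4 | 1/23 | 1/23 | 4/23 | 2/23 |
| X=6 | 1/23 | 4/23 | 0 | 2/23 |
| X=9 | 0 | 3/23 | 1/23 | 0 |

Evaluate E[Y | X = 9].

17/4

P(X = 9) = 4/23.
Summing Y·P(X=x,Y=y) over the conditioning event gives 17/23.
E[Y | X = 9] = (17/23) / (4/23) = 17/4.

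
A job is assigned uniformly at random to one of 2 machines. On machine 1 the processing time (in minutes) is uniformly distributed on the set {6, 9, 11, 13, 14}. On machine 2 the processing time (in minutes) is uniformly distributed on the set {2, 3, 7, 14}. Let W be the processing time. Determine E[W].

171/20

E[W | machine 1] = (6+9+11+13+14)/5 = 53/5.
E[W | machine 2] = (2+3+7+14)/4 = 13/2.
By the law of total expectation,
E[W] = (1/2)·(53/5) + (1/2)·(13/2) = 171/20.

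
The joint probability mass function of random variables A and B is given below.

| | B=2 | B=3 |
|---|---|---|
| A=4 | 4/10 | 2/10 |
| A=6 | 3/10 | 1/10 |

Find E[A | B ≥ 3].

P(B ≥ 3) = 3/10.
Σ A·P over the event = 4·(2/10) + 6·(1/10) = 7/5.
E[A | B ≥ 3] = (7/5) / (3/10) = 14/3.

14/3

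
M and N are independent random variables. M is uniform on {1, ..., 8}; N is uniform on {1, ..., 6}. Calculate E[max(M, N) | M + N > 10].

71/10

Outcomes with M + N > 10: (5,6), (6,5), (6,6), (7,4), (7,5), (7,6), (8,3), (8,4), (8,5), (8,6), each with probability 1/48.
E[max(M, N) | M + N > 10] = (6 + 6 + 6 + 7 + 7 + 7 + 8 + 8 + 8 + 8) / 10 = 71/10.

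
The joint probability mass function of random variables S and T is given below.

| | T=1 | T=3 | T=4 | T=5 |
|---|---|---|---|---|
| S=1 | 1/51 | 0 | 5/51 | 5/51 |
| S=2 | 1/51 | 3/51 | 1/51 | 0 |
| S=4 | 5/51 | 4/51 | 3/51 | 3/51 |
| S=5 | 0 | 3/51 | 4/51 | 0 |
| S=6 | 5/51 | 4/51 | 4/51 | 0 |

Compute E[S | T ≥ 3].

P(T ≥ 3) = 13/17.
Summing S·P(S=x,T=y) over the conditioning event gives 47/17.
E[S | T ≥ 3] = (47/17) / (13/17) = 47/13.

47/13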